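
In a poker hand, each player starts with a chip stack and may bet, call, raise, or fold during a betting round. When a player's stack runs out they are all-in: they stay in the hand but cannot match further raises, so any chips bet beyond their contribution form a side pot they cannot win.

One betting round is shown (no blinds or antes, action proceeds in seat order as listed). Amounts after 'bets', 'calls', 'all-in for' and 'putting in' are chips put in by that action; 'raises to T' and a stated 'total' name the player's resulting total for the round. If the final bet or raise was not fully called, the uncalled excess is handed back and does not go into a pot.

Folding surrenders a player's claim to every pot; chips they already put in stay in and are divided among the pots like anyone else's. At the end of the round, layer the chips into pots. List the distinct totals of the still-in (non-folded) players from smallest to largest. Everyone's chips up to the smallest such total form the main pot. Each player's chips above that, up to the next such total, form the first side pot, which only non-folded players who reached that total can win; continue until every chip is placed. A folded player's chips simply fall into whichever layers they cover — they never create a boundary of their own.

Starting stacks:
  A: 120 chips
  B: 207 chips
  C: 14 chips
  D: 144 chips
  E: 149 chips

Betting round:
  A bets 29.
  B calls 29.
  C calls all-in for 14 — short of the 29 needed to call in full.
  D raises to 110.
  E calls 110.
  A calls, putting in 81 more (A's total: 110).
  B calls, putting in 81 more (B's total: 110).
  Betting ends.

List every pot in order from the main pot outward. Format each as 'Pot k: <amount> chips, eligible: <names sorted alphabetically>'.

Contributions: A=110, B=110, C=14, D=110, E=110
Pot levels (distinct totals of non-folded players): 14, 110
Layer 1-14: 14 each from A, B, C, D, E = 14*5 = 70 chips; eligible A, B, C, D, E
Layer 15-110: 96 each from A, B, D, E = 96*4 = 384 chips; eligible A, B, D, E

Pot 1: 70 chips, eligible: A, B, C, D, E
Pot 2: 384 chips, eligible: A, B, D, E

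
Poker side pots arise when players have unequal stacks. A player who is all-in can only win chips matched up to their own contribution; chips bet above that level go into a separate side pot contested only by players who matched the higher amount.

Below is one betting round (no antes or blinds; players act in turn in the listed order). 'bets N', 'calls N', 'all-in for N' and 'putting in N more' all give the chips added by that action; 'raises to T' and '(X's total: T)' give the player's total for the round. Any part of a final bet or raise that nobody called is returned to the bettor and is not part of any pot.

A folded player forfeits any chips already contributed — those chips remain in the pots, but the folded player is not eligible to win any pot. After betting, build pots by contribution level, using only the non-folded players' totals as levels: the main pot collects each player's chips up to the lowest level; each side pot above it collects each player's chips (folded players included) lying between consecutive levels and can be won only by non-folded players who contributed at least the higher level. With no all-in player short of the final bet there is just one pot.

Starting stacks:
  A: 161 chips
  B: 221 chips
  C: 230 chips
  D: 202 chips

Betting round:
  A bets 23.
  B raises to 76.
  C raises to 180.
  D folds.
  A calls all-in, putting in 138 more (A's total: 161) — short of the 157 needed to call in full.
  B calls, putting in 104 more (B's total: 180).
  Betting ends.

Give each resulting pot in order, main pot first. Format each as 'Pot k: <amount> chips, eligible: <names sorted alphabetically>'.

Contributions: A=161, B=180, C=180
Folded: D
Pot levels (distinct totals of non-folded players): 161, 180
Layer 1-161: 161 each from A, B, C = 161*3 = 483 chips; eligible A, B, C
Layer 162-180: 19 each from B, C = 19*2 = 38 chips; eligible B, C

Pot 1: 483 chips, eligible: A, B, C
Pot 2: 38 chips, eligible: B, C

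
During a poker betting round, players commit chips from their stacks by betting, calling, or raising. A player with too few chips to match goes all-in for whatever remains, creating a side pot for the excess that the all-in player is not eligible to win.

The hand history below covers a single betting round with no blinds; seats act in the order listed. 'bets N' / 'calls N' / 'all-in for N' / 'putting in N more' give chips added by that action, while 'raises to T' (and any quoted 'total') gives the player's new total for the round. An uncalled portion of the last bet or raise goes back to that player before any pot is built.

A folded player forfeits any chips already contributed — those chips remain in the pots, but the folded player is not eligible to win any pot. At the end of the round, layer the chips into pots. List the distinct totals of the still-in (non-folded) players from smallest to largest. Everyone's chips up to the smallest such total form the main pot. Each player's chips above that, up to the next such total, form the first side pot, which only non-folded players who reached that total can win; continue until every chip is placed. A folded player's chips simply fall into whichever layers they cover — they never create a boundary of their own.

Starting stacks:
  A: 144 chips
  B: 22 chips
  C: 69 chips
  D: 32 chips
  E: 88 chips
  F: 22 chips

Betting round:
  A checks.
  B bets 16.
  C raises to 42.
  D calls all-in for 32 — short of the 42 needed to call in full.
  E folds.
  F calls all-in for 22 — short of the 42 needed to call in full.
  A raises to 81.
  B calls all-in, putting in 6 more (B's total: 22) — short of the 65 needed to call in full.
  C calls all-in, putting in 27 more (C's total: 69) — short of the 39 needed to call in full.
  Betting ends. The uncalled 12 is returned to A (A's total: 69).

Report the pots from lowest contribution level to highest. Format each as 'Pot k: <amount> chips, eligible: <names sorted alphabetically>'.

Pot 1: 110 chips, eligible: A, B, C, D, F
Pot 2: 30 chips, eligible: A, C, D
Pot 3: 74 chips, eligible: A, C

Derivation:
Contributions (after 12 returned to A): A=69, B=22, C=69, D=32, F=22
Folded: E
Pot levels (distinct totals of non-folded players): 22, 32, 69
Layer 1-22: 22 each from A, B, C, D, F = 22*5 = 110 chips; eligible A, B, C, D, F
Layer 23-32: 10 each from A, C, D = 10*3 = 30 chips; eligible A, C, D
Layer 33-69: 37 each from A, C = 37*2 = 74 chips; eligible A, C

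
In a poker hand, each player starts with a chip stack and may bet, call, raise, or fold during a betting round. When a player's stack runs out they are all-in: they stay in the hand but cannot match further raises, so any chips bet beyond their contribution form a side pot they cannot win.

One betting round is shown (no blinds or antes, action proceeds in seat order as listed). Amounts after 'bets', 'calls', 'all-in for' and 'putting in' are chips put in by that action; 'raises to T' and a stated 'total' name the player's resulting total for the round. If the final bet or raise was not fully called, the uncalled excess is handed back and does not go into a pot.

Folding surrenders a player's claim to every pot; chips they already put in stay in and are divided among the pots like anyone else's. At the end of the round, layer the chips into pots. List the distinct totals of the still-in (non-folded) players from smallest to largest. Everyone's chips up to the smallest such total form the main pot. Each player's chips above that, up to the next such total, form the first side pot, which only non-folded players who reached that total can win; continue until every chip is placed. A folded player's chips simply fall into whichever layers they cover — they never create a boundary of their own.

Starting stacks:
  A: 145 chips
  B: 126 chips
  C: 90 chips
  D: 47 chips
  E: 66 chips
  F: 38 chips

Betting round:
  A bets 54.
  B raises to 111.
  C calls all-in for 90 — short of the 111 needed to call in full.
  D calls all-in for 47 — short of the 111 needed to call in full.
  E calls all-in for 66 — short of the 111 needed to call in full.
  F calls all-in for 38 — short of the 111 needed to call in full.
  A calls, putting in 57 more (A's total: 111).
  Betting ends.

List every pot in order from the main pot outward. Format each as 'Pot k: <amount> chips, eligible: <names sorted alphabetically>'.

Pot 1: 228 chips, eligible: A, B, C, D, E, F
Pot 2: 45 chips, eligible: A, B, C, D, E
Pot 3: 76 chips, eligible: A, B, C, E
Pot 4: 72 chips, eligible: A, B, C
Pot 5: 42 chips, eligible: A, B

Derivation:
Contributions: A=111, B=111, C=90, D=47, E=66, F=38
Pot levels (distinct totals of non-folded players): 38, 47, 66, 90, 111
Layer 1-38: 38 each from A, B, C, D, E, F = 38*6 = 228 chips; eligible A, B, C, D, E, F
Layer 39-47: 9 each from A, B, C, D, E = 9*5 = 45 chips; eligible A, B, C, D, E
Layer 48-66: 19 each from A, B, C, E = 19*4 = 76 chips; eligible A, B, C, E
Layer 67-90: 24 each from A, B, C = 24*3 = 72 chips; eligible A, B, C
Layer 91-111: 21 each from A, B = 21*2 = 42 chips; eligible A, B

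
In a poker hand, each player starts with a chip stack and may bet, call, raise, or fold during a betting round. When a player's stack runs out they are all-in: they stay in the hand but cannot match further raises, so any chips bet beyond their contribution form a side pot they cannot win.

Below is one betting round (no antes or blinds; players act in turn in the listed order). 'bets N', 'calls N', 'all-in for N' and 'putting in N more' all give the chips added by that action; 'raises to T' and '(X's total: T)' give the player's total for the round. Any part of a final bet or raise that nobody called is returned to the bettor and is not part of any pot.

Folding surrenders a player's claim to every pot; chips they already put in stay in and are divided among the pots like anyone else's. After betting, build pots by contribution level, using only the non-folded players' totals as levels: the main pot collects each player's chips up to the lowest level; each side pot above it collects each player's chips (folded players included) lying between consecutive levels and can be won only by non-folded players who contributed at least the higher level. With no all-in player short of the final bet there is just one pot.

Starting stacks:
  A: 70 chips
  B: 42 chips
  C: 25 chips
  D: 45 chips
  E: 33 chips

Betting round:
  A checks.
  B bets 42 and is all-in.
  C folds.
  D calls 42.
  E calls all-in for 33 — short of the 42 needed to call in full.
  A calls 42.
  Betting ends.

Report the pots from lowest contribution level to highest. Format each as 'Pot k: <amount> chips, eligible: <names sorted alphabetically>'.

Contributions: A=42, B=42, D=42, E=33
Folded: C
Pot levels (distinct totals of non-folded players): 33, 42
Layer 1-33: 33 each from A, B, D, E = 33*4 = 132 chips; eligible A, B, D, E
Layer 34-42: 9 each from A, B, D = 9*3 = 27 chips; eligible A, B, D

Pot 1: 132 chips, eligible: A, B, D, E
Pot 2: 27 chips, eligible: A, B, D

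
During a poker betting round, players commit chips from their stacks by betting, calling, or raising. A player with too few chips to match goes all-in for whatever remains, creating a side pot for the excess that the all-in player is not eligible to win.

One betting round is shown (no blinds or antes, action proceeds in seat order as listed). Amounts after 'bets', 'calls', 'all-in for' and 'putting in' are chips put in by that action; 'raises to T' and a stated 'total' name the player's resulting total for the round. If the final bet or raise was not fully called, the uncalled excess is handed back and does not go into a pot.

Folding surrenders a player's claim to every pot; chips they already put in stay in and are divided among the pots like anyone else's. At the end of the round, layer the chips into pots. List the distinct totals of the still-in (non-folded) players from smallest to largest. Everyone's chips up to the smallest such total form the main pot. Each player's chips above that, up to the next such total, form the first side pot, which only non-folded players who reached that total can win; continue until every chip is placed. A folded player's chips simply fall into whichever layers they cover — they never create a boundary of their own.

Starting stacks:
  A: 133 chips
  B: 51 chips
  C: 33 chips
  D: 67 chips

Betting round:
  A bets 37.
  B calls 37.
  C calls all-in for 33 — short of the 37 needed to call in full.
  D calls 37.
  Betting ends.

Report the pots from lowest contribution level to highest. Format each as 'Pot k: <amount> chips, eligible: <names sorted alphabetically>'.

Contributions: A=37, B=37, C=33, D=37
Pot levels (distinct totals of non-folded players): 33, 37
Layer 1-33: 33 each from A, B, C, D = 33*4 = 132 chips; eligible A, B, C, D
Layer 34-37: 4 each from A, B, D = 4*3 = 12 chips; eligible A, B, D

Pot 1: 132 chips, eligible: A, B, C, D
Pot 2: 12 chips, eligible: A, B, D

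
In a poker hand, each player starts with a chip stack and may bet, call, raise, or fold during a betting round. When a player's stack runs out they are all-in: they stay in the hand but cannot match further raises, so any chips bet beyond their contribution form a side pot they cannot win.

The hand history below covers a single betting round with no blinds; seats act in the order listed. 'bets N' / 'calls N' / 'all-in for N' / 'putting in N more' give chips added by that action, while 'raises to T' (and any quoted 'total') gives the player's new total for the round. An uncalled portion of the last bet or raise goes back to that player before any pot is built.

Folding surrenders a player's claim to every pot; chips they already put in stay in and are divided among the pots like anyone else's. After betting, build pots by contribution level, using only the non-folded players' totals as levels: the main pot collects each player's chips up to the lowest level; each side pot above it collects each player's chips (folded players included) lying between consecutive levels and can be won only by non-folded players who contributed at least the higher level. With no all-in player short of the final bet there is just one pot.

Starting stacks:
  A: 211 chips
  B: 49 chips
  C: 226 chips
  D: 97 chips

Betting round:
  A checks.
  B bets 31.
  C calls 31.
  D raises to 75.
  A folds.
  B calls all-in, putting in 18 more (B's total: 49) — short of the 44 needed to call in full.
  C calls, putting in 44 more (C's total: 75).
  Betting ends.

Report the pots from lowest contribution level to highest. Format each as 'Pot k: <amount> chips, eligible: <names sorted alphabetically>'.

Contributions: B=49, C=75, D=75
Folded: A
Pot levels (distinct totals of non-folded players): 49, 75
Layer 1-49: 49 each from B, C, D = 49*3 = 147 chips; eligible B, C, D
Layer 50-75: 26 each from C, D = 26*2 = 52 chips; eligible C, D

Pot 1: 147 chips, eligible: B, C, D
Pot 2: 52 chips, eligible: C, D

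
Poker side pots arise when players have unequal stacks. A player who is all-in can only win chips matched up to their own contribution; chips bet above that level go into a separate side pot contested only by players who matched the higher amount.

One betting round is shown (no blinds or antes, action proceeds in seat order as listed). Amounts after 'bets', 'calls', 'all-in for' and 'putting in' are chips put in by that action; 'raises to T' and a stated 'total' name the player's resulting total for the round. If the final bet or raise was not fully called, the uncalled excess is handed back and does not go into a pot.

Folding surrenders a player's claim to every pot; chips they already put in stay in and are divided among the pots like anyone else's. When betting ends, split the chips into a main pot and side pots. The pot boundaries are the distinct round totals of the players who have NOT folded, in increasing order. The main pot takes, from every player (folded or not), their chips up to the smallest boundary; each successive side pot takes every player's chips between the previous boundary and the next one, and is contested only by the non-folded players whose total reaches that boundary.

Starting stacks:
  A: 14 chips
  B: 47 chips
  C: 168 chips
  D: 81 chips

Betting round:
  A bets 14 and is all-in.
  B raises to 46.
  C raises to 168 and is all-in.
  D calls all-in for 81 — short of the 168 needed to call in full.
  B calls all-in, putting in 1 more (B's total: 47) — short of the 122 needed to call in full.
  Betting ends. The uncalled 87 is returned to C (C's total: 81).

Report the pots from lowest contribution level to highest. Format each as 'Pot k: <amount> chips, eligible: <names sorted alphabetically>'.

Pot 1: 56 chips, eligible: A, B, C, D
Pot 2: 99 chips, eligible: B, C, D
Pot 3: 68 chips, eligible: C, D

Derivation:
Contributions (after 87 returned to C): A=14, B=47, C=81, D=81
Pot levels (distinct totals of non-folded players): 14, 47, 81
Layer 1-14: 14 each from A, B, C, D = 14*4 = 56 chips; eligible A, B, C, D
Layer 15-47: 33 each from B, C, D = 33*3 = 99 chips; eligible B, C, D
Layer 48-81: 34 each from C, D = 34*2 = 68 chips; eligible C, D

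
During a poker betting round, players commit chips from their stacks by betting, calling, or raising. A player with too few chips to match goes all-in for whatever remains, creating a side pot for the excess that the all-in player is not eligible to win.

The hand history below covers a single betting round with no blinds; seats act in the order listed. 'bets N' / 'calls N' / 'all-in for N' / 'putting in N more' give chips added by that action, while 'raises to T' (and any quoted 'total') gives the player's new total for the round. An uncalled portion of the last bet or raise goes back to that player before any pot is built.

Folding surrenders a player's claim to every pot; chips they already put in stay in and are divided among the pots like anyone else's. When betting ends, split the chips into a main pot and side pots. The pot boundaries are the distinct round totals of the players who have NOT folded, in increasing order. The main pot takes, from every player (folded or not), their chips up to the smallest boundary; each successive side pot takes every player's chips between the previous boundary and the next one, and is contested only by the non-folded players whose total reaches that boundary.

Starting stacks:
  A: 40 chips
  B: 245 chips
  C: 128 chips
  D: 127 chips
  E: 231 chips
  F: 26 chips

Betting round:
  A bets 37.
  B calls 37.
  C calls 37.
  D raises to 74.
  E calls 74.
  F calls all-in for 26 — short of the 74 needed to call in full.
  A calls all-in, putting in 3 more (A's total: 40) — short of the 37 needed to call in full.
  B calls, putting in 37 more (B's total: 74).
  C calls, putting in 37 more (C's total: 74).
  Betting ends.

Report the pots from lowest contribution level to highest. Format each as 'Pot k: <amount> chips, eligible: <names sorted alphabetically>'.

Pot 1: 156 chips, eligible: A, B, C, D, E, F
Pot 2: 70 chips, eligible: A, B, C, D, E
Pot 3: 136 chips, eligible: B, C, D, E

Derivation:
Contributions: A=40, B=74, C=74, D=74, E=74, F=26
Pot levels (distinct totals of non-folded players): 26, 40, 74
Layer 1-26: 26 each from A, B, C, D, E, F = 26*6 = 156 chips; eligible A, B, C, D, E, F
Layer 27-40: 14 each from A, B, C, D, E = 14*5 = 70 chips; eligible A, B, C, D, E
Layer 41-74: 34 each from B, C, D, E = 34*4 = 136 chips; eligible B, C, D, E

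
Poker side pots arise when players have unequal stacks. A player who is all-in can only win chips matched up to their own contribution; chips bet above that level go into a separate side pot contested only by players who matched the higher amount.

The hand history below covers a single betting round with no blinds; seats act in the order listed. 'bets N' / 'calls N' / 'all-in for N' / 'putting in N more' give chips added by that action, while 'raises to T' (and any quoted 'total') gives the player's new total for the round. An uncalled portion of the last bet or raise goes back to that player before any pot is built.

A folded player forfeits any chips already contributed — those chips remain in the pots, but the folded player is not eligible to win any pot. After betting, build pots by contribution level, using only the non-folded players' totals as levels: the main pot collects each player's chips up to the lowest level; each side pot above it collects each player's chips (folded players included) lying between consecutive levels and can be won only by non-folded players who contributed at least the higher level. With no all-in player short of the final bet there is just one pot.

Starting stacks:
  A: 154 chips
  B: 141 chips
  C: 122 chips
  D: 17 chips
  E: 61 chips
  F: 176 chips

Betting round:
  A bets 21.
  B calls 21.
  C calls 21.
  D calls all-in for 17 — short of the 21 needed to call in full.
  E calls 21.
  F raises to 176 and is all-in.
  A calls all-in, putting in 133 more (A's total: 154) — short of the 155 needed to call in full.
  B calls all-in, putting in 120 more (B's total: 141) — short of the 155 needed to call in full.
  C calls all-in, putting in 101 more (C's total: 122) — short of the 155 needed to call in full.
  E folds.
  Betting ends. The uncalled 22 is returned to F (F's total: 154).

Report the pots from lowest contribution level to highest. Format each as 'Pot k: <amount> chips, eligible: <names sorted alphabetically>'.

Pot 1: 102 chips, eligible: A, B, C, D, F
Pot 2: 424 chips, eligible: A, B, C, F
Pot 3: 57 chips, eligible: A, B, F
Pot 4: 26 chips, eligible: A, F

Derivation:
Contributions (after 22 returned to F): A=154, B=141, C=122, D=17, E=21, F=154
Folded: E
Pot levels (distinct totals of non-folded players): 17, 122, 141, 154
Layer 1-17: 17 each from A, B, C, D, E, F = 17*6 = 102 chips; eligible A, B, C, D, F
Layer 18-122: A 105 + B 105 + C 105 + E 4 + F 105 = 424 chips; eligible A, B, C, F
Layer 123-141: 19 each from A, B, F = 19*3 = 57 chips; eligible A, B, F
Layer 142-154: 13 each from A, F = 13*2 = 26 chips; eligible A, F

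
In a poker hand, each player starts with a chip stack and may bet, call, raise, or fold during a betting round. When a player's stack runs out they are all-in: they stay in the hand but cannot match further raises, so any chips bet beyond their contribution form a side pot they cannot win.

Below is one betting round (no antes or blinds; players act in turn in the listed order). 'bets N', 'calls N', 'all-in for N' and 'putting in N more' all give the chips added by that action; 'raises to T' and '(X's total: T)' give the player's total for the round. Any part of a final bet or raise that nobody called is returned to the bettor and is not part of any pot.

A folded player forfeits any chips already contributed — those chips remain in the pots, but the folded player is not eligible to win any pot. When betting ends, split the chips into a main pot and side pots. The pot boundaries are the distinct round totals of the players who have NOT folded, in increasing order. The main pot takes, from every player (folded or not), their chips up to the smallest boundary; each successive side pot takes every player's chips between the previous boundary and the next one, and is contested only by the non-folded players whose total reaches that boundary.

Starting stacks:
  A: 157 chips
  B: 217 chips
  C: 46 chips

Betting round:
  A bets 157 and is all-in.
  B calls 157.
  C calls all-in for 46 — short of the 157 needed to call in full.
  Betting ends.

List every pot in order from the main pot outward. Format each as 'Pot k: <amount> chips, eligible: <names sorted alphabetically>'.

Pot 1: 138 chips, eligible: A, B, C
Pot 2: 222 chips, eligible: A, B

Derivation:
Contributions: A=157, B=157, C=46
Pot levels (distinct totals of non-folded players): 46, 157
Layer 1-46: 46 each from A, B, C = 46*3 = 138 chips; eligible A, B, C
Layer 47-157: 111 each from A, B = 111*2 = 222 chips; eligible A, B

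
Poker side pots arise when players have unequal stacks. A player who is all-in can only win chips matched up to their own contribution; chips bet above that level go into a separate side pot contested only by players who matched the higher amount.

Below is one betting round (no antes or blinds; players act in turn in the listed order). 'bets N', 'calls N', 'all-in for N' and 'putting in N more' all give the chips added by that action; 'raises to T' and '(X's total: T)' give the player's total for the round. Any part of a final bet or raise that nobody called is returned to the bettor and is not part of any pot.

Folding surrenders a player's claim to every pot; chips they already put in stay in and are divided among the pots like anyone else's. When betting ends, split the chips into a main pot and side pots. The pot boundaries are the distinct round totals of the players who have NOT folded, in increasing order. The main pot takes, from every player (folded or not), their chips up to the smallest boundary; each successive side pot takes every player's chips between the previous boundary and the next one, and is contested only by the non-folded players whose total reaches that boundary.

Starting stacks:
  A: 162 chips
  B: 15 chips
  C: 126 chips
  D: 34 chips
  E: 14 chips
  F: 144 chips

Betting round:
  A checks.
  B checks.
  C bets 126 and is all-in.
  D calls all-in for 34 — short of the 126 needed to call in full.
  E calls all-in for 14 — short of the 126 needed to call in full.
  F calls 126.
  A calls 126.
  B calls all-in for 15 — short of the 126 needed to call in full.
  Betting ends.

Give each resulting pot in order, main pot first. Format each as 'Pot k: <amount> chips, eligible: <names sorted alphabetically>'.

Contributions: A=126, B=15, C=126, D=34, E=14, F=126
Pot levels (distinct totals of non-folded players): 14, 15, 34, 126
Layer 1-14: 14 each from A, B, C, D, E, F = 14*6 = 84 chips; eligible A, B, C, D, E, F
Layer 15-15: 1 each from A, B, C, D, F = 1*5 = 5 chips; eligible A, B, C, D, F
Layer 16-34: 19 each from A, C, D, F = 19*4 = 76 chips; eligible A, C, D, F
Layer 35-126: 92 each from A, C, F = 92*3 = 276 chips; eligible A, C, F

Pot 1: 84 chips, eligible: A, B, C, D, E, F
Pot 2: 5 chips, eligible: A, B, C, D, F
Pot 3: 76 chips, eligible: A, C, D, F
Pot 4: 276 chips, eligible: A, C, F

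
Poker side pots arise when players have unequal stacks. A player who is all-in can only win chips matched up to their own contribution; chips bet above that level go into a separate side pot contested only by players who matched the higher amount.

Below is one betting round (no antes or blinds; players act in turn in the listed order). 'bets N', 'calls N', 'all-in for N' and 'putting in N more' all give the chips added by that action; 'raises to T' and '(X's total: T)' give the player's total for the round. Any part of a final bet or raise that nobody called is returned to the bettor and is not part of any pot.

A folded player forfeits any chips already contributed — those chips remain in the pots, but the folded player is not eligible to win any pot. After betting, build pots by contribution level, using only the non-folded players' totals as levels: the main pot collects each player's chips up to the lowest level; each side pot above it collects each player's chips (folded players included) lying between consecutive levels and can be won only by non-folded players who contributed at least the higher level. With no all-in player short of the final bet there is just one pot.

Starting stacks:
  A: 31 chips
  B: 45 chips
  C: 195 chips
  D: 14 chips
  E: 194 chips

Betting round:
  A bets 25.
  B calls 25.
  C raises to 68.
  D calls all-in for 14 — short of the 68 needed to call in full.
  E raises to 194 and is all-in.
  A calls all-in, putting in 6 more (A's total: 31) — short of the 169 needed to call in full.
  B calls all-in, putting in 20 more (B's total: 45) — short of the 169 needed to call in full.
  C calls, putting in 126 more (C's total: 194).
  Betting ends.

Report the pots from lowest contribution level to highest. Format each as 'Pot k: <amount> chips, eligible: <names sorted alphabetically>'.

Pot 1: 70 chips, eligible: A, B, C, D, E
Pot 2: 68 chips, eligible: A, B, C, E
Pot 3: 42 chips, eligible: B, C, E
Pot 4: 298 chips, eligible: C, E

Derivation:
Contributions: A=31, B=45, C=194, D=14, E=194
Pot levels (distinct totals of non-folded players): 14, 31, 45, 194
Layer 1-14: 14 each from A, B, C, D, E = 14*5 = 70 chips; eligible A, B, C, D, E
Layer 15-31: 17 each from A, B, C, E = 17*4 = 68 chips; eligible A, B, C, E
Layer 32-45: 14 each from B, C, E = 14*3 = 42 chips; eligible B, C, E
Layer 46-194: 149 each from C, E = 149*2 = 298 chips; eligible C, E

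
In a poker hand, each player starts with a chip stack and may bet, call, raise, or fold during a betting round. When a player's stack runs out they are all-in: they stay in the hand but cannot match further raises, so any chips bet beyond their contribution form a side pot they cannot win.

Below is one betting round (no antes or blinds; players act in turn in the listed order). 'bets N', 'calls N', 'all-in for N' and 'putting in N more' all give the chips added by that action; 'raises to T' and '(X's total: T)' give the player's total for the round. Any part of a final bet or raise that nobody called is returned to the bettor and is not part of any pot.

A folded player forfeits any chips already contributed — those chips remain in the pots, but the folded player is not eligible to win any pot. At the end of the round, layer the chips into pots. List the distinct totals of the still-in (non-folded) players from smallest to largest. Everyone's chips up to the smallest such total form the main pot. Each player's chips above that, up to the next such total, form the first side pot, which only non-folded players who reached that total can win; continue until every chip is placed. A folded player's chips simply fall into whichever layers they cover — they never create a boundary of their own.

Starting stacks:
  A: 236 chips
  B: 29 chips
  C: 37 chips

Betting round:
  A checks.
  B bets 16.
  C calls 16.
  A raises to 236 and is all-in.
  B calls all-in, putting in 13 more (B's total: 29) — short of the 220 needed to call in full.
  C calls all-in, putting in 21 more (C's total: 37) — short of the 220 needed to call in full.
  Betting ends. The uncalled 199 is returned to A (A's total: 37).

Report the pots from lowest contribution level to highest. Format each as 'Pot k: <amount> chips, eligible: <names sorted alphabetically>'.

Pot 1: 87 chips, eligible: A, B, C
Pot 2: 16 chips, eligible: A, C

Derivation:
Contributions (after 199 returned to A): A=37, B=29, C=37
Pot levels (distinct totals of non-folded players): 29, 37
Layer 1-29: 29 each from A, B, C = 29*3 = 87 chips; eligible A, B, C
Layer 30-37: 8 each from A, C = 8*2 = 16 chips; eligible A, C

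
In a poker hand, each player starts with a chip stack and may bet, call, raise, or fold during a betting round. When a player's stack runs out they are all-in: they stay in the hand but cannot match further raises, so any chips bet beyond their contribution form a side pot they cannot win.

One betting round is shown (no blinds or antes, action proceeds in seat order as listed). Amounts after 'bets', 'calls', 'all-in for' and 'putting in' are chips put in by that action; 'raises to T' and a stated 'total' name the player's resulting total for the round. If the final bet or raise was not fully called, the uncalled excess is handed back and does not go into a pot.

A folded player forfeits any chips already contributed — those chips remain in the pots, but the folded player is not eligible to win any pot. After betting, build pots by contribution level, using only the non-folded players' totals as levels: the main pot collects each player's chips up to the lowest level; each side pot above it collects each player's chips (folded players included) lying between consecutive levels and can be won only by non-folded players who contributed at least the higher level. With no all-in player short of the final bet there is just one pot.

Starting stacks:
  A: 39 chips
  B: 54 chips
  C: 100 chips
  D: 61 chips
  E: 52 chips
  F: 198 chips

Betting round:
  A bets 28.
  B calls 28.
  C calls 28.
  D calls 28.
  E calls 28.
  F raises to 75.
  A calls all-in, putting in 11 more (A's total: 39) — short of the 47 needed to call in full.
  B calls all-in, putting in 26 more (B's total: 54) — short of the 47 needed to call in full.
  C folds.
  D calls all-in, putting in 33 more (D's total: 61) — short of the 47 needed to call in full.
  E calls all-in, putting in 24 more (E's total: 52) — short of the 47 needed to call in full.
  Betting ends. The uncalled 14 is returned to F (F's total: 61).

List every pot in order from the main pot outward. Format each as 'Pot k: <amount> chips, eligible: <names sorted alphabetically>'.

Contributions (after 14 returned to F): A=39, B=54, C=28, D=61, E=52, F=61
Folded: C
Pot levels (distinct totals of non-folded players): 39, 52, 54, 61
Layer 1-39: A 39 + B 39 + C 28 + D 39 + E 39 + F 39 = 223 chips; eligible A, B, D, E, F
Layer 40-52: 13 each from B, D, E, F = 13*4 = 52 chips; eligible B, D, E, F
Layer 53-54: 2 each from B, D, F = 2*3 = 6 chips; eligible B, D, F
Layer 55-61: 7 each from D, F = 7*2 = 14 chips; eligible D, F

Pot 1: 223 chips, eligible: A, B, D, E, F
Pot 2: 52 chips, eligible: B, D, E, F
Pot 3: 6 chips, eligible: B, D, F
Pot 4: 14 chips, eligible: D, F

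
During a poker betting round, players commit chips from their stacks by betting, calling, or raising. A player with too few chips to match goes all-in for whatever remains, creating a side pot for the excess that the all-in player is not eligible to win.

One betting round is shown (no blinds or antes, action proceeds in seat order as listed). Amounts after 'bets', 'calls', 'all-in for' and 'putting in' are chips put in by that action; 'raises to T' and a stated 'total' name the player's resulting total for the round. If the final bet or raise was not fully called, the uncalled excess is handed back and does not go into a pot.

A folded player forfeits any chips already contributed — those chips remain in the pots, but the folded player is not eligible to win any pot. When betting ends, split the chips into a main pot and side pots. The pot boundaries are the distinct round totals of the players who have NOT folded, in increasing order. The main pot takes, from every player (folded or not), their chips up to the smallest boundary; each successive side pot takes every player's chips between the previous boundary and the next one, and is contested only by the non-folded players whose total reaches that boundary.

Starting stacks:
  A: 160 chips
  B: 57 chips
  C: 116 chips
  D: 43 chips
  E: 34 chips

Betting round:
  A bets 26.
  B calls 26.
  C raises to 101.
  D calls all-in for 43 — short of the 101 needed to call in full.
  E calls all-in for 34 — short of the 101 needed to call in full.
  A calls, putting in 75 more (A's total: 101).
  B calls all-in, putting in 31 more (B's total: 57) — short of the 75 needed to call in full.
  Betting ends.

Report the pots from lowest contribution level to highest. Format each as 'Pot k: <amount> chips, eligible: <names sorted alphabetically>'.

Contributions: A=101, B=57, C=101, D=43, E=34
Pot levels (distinct totals of non-folded players): 34, 43, 57, 101
Layer 1-34: 34 each from A, B, C, D, E = 34*5 = 170 chips; eligible A, B, C, D, E
Layer 35-43: 9 each from A, B, C, D = 9*4 = 36 chips; eligible A, B, C, D
Layer 44-57: 14 each from A, B, C = 14*3 = 42 chips; eligible A, B, C
Layer 58-101: 44 each from A, C = 44*2 = 88 chips; eligible A, C

Pot 1: 170 chips, eligible: A, B, C, D, E
Pot 2: 36 chips, eligible: A, B, C, D
Pot 3: 42 chips, eligible: A, B, C
Pot 4: 88 chips, eligible: A, C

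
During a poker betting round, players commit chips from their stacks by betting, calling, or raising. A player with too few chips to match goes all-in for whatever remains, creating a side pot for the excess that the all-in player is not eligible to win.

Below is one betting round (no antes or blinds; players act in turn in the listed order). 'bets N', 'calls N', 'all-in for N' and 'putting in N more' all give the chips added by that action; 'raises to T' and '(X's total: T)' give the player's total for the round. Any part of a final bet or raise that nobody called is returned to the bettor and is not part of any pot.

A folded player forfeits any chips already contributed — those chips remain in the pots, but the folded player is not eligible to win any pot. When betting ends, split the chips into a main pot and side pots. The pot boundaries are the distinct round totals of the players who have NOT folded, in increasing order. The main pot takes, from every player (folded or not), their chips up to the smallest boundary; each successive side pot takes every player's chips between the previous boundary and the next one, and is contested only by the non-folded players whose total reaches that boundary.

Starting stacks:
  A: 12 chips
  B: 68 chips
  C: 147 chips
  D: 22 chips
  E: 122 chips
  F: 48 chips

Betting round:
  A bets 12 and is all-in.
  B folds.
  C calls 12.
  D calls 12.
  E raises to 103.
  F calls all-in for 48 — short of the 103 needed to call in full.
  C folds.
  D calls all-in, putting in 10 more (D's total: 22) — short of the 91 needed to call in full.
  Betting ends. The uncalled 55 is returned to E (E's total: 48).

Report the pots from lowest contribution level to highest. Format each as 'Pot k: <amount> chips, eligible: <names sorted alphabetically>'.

Contributions (after 55 returned to E): A=12, C=12, D=22, E=48, F=48
Folded: B, C
Pot levels (distinct totals of non-folded players): 12, 22, 48
Layer 1-12: 12 each from A, C, D, E, F = 12*5 = 60 chips; eligible A, D, E, F
Layer 13-22: 10 each from D, E, F = 10*3 = 30 chips; eligible D, E, F
Layer 23-48: 26 each from E, F = 26*2 = 52 chips; eligible E, F

Pot 1: 60 chips, eligible: A, D, E, F
Pot 2: 30 chips, eligible: D, E, F
Pot 3: 52 chips, eligible: E, F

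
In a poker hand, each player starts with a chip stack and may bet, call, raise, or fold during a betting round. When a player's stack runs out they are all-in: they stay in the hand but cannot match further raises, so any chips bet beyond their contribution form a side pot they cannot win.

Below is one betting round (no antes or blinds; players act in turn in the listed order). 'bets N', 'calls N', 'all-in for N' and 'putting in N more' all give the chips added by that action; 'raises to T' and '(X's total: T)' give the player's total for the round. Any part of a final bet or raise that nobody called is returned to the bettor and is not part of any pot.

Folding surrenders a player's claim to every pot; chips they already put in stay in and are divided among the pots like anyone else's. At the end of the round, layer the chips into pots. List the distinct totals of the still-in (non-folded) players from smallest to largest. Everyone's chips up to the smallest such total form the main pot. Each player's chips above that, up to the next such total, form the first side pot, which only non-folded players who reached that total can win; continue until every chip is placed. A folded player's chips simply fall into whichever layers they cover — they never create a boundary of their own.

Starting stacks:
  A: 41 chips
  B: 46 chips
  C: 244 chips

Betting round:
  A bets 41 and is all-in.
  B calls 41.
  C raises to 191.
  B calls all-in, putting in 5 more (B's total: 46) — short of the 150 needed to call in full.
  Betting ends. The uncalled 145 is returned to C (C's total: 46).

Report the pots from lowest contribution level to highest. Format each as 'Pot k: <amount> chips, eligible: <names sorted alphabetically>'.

Contributions (after 145 returned to C): A=41, B=46, C=46
Pot levels (distinct totals of non-folded players): 41, 46
Layer 1-41: 41 each from A, B, C = 41*3 = 123 chips; eligible A, B, C
Layer 42-46: 5 each from B, C = 5*2 = 10 chips; eligible B, C

Pot 1: 123 chips, eligible: A, B, C
Pot 2: 10 chips, eligible: B, C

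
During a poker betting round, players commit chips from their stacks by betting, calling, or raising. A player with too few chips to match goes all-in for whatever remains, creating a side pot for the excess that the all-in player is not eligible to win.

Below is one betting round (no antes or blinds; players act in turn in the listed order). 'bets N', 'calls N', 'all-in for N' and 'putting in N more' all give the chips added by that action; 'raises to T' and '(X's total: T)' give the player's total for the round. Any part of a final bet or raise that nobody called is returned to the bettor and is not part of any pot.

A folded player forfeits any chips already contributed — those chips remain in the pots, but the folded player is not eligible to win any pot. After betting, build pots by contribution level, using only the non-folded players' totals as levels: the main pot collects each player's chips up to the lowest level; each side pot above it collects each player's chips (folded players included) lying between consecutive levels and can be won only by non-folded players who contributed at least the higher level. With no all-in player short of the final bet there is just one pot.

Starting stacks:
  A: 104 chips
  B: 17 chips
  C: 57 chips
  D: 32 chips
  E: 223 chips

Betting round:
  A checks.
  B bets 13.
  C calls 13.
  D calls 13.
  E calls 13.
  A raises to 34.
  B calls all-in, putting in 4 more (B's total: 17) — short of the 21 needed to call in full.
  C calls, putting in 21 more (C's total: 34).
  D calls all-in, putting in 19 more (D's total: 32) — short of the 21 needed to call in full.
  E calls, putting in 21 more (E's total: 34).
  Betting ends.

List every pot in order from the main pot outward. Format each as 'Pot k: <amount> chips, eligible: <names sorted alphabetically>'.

Contributions: A=34, B=17, C=34, D=32, E=34
Pot levels (distinct totals of non-folded players): 17, 32, 34
Layer 1-17: 17 each from A, B, C, D, E = 17*5 = 85 chips; eligible A, B, C, D, E
Layer 18-32: 15 each from A, C, D, E = 15*4 = 60 chips; eligible A, C, D, E
Layer 33-34: 2 each from A, C, E = 2*3 = 6 chips; eligible A, C, E

Pot 1: 85 chips, eligible: A, B, C, D, E
Pot 2: 60 chips, eligible: A, C, D, E
Pot 3: 6 chips, eligible: A, C, E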